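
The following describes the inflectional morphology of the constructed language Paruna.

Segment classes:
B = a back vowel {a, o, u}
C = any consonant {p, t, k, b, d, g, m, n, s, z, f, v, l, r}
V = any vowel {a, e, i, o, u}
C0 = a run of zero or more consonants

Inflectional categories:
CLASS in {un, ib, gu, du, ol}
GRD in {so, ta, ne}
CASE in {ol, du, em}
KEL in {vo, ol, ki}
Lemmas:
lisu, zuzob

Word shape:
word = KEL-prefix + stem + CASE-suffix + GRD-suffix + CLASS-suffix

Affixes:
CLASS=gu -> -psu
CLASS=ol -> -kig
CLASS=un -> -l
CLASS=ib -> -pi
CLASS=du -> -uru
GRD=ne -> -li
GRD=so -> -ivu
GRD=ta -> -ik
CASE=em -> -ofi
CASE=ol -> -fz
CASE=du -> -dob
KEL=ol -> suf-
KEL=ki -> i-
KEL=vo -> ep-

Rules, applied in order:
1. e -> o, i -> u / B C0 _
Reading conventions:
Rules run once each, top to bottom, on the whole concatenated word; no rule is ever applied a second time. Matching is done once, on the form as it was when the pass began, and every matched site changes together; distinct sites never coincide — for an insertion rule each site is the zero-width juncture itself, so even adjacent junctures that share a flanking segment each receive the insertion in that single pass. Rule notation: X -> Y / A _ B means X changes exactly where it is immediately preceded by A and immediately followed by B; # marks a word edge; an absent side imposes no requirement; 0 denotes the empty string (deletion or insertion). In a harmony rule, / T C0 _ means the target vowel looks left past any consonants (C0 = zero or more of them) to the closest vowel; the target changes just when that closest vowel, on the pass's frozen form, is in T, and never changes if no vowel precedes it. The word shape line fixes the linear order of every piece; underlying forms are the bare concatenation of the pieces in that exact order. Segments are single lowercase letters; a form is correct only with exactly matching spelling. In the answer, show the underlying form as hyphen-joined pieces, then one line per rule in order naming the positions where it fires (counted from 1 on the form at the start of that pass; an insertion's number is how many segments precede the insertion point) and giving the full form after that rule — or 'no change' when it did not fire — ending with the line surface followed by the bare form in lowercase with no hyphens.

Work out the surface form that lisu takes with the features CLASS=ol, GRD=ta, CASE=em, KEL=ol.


underlying: suf-lisu-ofi-ik-kig
1. e -> o, i -> u / B C0 _: fires at position(s) 5, 10: suflusuofuikkig
surface: suflusuofuikkig


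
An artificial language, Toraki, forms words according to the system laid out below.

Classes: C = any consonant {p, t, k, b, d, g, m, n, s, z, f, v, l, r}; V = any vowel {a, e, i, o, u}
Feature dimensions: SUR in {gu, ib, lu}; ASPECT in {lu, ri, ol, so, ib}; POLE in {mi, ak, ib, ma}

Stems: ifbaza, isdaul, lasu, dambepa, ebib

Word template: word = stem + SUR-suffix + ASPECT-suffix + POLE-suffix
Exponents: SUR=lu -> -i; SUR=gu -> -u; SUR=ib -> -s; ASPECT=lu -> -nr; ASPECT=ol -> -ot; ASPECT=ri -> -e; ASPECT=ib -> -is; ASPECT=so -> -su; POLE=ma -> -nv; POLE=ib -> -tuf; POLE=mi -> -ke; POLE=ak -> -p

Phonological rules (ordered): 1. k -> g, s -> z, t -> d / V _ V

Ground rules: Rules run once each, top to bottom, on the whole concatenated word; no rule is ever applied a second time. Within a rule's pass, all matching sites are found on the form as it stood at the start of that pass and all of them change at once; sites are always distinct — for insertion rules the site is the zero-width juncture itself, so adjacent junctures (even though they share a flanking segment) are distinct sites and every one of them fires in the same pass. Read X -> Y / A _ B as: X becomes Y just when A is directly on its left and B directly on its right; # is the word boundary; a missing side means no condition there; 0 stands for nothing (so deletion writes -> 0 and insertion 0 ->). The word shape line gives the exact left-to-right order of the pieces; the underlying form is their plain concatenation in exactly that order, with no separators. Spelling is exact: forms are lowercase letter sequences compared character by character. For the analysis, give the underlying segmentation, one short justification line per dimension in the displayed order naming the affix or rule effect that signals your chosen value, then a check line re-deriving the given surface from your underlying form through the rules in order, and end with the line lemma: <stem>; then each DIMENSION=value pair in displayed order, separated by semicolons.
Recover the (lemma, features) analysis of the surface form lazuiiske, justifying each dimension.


underlying: lasu-i-is-ke
SUR=lu - signalled by the affix -i
ASPECT=ib - signalled by the affix -is
POLE=mi - signalled by the affix -ke
check: lasuiiske -> lazuiiske
lemma: lasu; SUR=lu; ASPECT=ib; POLE=mi


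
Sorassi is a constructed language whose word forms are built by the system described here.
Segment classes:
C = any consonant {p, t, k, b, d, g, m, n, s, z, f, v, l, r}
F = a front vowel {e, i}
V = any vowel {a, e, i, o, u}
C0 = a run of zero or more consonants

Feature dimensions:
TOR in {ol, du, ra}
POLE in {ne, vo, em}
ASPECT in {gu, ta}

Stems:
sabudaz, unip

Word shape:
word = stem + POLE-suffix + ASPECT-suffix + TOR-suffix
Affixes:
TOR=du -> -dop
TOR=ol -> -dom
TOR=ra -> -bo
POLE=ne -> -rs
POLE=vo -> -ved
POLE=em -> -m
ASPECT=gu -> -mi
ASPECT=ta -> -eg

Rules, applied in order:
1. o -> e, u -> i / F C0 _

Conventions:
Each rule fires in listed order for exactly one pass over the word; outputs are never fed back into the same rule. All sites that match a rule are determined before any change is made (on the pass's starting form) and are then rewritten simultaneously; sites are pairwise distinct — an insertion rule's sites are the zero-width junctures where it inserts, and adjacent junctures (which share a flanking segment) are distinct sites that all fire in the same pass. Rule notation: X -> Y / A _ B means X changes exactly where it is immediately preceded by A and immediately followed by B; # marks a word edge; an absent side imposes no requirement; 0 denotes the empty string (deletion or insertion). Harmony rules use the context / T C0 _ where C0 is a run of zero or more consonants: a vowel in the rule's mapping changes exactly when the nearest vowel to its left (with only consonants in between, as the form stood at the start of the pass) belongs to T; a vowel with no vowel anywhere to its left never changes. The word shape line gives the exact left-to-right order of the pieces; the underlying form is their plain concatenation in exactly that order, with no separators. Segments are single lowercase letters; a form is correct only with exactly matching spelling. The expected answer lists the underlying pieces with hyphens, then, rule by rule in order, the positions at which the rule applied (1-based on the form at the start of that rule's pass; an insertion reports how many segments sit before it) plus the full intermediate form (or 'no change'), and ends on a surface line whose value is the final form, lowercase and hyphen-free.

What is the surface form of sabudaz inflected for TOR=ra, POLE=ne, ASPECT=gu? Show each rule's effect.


underlying: sabudaz-rs-mi-bo
1. o -> e, u -> i / F C0 _: fires at position(s) 13: sabudazrsmibe
surface: sabudazrsmibe


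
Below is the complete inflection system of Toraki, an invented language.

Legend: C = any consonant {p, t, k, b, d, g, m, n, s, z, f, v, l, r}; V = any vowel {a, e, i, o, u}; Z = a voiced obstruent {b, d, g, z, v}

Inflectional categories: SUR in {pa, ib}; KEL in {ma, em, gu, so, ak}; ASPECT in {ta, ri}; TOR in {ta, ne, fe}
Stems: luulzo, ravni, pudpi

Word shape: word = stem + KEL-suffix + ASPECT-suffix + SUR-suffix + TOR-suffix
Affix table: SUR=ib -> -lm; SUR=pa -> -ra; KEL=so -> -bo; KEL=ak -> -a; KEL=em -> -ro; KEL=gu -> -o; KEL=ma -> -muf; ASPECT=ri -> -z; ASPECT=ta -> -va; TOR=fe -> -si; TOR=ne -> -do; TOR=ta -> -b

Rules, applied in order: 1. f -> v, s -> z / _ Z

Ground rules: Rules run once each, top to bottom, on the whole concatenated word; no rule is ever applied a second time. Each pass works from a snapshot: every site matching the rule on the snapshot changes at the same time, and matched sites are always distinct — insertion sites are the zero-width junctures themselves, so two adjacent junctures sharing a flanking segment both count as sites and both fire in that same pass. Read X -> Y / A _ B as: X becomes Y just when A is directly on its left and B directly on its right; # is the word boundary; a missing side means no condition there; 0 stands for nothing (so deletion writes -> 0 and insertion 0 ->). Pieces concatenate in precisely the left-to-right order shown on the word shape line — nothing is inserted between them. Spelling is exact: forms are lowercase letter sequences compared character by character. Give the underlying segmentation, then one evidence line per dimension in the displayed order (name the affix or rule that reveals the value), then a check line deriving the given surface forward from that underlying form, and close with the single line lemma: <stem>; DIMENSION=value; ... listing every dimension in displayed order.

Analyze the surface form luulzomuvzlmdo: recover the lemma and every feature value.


underlying: luulzo-muf-z-lm-do
SUR=ib - signalled by the affix -lm
KEL=ma - signalled by the affix -muf
ASPECT=ri - signalled by the affix -z
TOR=ne - signalled by the affix -do
check: luulzomufzlmdo -> luulzomuvzlmdo
lemma: luulzo; SUR=ib; KEL=ma; ASPECT=ri; TOR=ne


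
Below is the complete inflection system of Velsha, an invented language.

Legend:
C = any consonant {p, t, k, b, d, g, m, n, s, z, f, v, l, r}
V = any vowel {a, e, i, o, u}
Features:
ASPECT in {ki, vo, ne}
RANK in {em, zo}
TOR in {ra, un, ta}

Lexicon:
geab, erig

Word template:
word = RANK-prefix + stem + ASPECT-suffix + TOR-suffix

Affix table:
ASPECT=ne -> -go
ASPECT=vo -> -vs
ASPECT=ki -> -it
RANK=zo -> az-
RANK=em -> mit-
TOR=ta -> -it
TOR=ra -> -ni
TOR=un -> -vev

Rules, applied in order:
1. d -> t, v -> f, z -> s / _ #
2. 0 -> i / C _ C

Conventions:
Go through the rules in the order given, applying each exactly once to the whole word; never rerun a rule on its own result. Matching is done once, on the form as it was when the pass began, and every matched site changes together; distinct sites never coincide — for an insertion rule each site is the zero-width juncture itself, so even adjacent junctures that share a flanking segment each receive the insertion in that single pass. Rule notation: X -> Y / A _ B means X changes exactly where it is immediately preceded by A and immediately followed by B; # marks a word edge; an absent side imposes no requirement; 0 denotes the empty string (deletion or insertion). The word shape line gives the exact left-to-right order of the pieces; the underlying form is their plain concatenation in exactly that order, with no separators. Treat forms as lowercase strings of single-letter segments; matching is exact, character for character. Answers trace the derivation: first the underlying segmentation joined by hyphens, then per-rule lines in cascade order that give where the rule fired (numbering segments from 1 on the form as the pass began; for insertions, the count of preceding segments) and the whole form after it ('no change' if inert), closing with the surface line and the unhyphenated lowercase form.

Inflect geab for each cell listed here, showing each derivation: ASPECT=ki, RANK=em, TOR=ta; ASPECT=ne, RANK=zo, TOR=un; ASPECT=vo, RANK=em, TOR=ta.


cell ASPECT=ki, RANK=em, TOR=ta:
underlying: mit-geab-it-it
1. d -> t, v -> f, z -> s / _ #: no change
2. 0 -> i / C _ C: inserts after position(s) 3: mitigeabitit
surface: mitigeabitit

cell ASPECT=ne, RANK=zo, TOR=un:
underlying: az-geab-go-vev
1. d -> t, v -> f, z -> s / _ #: fires at position(s) 11: azgeabgovef
2. 0 -> i / C _ C: inserts after position(s) 2, 6: azigeabigovef
surface: azigeabigovef

cell ASPECT=vo, RANK=em, TOR=ta:
underlying: mit-geab-vs-it
1. d -> t, v -> f, z -> s / _ #: no change
2. 0 -> i / C _ C: inserts after position(s) 3, 7, 8: mitigeabivisit
surface: mitigeabivisit


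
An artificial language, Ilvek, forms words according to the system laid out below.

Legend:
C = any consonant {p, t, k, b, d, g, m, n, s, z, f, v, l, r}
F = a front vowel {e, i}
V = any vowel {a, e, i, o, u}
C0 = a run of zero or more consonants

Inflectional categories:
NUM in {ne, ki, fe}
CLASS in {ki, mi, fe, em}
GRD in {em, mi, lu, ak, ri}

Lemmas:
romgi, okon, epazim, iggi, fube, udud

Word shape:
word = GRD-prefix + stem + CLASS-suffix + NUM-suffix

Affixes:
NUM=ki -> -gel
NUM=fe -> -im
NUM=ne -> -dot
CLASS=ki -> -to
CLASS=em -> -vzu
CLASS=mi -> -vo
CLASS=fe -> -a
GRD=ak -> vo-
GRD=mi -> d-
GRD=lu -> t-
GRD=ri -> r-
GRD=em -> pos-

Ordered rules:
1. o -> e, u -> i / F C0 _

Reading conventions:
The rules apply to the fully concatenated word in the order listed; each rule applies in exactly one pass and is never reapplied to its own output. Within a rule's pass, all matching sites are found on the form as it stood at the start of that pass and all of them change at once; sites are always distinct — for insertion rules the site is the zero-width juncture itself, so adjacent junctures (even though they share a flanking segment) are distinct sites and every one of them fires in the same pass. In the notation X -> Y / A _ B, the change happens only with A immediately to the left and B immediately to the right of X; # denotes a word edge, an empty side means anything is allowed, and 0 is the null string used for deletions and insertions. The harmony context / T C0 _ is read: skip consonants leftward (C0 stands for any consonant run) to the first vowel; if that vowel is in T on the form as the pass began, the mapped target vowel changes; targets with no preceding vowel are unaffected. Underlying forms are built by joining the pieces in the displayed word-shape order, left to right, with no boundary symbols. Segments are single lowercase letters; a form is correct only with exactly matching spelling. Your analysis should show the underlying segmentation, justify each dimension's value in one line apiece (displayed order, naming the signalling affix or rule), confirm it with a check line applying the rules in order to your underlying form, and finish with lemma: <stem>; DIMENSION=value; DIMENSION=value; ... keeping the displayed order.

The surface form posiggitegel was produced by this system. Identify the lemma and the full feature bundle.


underlying: pos-iggi-to-gel
NUM=ki - signalled by the affix -gel
CLASS=ki - signalled by the affix -to
GRD=em - signalled by the affix pos-
check: posiggitogel -> posiggitegel
lemma: iggi; NUM=ki; CLASS=ki; GRD=em


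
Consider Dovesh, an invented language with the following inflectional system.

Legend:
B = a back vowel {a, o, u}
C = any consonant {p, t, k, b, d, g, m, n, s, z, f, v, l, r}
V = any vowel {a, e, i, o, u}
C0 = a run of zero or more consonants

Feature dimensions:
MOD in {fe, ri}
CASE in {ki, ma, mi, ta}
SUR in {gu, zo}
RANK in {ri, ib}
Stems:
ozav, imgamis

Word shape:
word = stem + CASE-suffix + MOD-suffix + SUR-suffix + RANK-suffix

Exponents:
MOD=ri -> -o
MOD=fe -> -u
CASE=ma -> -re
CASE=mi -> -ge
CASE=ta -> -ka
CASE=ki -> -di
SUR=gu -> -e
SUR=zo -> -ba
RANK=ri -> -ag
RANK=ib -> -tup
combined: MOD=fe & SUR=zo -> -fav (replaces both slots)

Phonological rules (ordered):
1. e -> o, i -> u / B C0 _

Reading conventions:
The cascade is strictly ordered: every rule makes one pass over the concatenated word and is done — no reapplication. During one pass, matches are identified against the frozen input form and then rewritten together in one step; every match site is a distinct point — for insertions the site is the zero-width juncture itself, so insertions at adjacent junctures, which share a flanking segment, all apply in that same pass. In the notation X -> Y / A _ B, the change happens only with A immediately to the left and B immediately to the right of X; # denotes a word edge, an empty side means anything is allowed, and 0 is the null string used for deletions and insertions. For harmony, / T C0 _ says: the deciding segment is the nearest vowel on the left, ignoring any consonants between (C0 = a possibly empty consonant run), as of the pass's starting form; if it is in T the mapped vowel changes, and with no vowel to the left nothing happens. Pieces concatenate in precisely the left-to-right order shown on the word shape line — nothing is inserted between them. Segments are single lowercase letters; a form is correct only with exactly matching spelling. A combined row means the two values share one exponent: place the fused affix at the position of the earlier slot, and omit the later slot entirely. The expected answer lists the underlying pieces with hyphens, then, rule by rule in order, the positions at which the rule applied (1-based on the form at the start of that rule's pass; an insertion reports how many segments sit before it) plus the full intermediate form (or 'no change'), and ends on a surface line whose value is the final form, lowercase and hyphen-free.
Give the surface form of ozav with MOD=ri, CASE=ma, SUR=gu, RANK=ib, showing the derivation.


underlying: ozav-re-o-e-tup
1. e -> o, i -> u / B C0 _: fires at position(s) 6, 8: ozavroootup
surface: ozavroootup


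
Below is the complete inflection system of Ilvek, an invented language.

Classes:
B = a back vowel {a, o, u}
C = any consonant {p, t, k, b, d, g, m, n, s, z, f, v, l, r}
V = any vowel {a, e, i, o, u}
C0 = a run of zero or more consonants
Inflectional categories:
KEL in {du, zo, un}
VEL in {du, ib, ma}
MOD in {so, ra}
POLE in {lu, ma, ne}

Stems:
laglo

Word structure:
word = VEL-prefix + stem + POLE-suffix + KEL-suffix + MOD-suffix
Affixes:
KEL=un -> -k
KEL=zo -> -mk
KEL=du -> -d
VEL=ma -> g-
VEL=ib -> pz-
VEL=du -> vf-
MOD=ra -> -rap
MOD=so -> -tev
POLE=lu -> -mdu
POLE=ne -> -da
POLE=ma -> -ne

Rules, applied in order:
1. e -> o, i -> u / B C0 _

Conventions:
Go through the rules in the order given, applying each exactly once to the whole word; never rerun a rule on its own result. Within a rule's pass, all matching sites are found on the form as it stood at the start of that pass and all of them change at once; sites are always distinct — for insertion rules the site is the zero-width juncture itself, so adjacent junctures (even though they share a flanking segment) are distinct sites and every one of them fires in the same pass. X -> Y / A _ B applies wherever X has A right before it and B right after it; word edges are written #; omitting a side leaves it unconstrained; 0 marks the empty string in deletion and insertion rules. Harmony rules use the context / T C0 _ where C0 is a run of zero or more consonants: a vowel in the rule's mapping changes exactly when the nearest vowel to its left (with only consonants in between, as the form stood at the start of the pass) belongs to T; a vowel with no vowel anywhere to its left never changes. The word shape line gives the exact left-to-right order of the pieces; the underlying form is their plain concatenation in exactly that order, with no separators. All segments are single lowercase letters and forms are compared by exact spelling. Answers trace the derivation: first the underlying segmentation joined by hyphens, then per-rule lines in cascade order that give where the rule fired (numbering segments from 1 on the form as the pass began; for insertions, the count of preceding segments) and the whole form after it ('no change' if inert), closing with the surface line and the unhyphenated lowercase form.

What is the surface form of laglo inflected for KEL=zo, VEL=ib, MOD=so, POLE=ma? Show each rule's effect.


underlying: pz-laglo-ne-mk-tev
1. e -> o, i -> u / B C0 _: fires at position(s) 9: pzlaglonomktev
surface: pzlaglonomktev


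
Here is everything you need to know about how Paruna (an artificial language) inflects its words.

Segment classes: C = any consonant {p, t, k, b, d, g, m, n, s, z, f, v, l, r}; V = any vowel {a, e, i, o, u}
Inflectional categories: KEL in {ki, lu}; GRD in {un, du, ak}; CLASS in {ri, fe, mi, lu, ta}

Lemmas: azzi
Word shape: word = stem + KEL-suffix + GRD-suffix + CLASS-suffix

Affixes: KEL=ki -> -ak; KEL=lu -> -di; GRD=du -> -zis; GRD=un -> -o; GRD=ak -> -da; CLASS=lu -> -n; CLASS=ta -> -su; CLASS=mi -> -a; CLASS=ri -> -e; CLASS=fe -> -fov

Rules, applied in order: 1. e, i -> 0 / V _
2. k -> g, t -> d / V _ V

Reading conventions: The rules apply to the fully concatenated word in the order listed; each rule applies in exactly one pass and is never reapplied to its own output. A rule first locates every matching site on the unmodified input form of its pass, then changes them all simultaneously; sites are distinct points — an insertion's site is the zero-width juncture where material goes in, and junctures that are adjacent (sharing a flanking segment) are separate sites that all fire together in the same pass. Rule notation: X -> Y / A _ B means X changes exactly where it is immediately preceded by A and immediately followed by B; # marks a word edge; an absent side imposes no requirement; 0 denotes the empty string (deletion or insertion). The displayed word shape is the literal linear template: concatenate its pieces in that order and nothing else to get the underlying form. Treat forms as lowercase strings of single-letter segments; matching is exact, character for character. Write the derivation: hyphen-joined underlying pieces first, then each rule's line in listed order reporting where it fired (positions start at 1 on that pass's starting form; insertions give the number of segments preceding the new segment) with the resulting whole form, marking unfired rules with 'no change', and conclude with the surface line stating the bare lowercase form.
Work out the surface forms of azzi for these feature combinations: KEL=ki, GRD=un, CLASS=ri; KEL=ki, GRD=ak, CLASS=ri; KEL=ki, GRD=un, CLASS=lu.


cell KEL=ki, GRD=un, CLASS=ri:
underlying: azzi-ak-o-e
1. e, i -> 0 / V _: fires at position(s) 8: azziako
2. k -> g, t -> d / V _ V: fires at position(s) 6: azziago
surface: azziago

cell KEL=ki, GRD=ak, CLASS=ri:
underlying: azzi-ak-da-e
1. e, i -> 0 / V _: fires at position(s) 9: azziakda
2. k -> g, t -> d / V _ V: no change
surface: azziakda

cell KEL=ki, GRD=un, CLASS=lu:
underlying: azzi-ak-o-n
1. e, i -> 0 / V _: no change
2. k -> g, t -> d / V _ V: fires at position(s) 6: azziagon
surface: azziagon


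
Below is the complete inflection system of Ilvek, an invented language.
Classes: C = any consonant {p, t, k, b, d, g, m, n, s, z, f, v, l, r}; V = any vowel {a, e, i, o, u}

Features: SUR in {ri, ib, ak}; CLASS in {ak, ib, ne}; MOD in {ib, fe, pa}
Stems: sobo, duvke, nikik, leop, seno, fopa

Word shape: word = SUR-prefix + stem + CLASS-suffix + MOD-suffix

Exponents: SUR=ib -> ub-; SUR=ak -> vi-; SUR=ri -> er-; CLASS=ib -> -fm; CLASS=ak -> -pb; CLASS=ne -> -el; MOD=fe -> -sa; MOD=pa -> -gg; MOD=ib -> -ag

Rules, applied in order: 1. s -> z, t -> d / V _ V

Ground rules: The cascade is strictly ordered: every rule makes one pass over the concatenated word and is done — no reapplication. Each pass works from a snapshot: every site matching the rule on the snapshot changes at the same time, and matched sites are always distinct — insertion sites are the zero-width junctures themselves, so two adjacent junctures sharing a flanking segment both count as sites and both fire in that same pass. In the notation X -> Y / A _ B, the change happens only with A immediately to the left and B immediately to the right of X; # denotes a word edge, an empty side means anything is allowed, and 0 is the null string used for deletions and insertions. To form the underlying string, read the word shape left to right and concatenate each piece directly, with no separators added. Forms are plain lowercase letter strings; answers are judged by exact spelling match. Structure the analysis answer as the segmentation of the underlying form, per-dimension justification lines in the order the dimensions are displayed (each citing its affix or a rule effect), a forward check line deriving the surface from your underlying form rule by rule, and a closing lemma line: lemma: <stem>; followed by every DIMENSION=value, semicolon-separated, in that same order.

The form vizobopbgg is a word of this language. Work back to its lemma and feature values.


underlying: vi-sobo-pb-gg
SUR=ak - signalled by the affix vi-
CLASS=ak - signalled by the affix -pb
MOD=pa - signalled by the affix -gg
check: visobopbgg -> vizobopbgg
lemma: sobo; SUR=ak; CLASS=ak; MOD=pa


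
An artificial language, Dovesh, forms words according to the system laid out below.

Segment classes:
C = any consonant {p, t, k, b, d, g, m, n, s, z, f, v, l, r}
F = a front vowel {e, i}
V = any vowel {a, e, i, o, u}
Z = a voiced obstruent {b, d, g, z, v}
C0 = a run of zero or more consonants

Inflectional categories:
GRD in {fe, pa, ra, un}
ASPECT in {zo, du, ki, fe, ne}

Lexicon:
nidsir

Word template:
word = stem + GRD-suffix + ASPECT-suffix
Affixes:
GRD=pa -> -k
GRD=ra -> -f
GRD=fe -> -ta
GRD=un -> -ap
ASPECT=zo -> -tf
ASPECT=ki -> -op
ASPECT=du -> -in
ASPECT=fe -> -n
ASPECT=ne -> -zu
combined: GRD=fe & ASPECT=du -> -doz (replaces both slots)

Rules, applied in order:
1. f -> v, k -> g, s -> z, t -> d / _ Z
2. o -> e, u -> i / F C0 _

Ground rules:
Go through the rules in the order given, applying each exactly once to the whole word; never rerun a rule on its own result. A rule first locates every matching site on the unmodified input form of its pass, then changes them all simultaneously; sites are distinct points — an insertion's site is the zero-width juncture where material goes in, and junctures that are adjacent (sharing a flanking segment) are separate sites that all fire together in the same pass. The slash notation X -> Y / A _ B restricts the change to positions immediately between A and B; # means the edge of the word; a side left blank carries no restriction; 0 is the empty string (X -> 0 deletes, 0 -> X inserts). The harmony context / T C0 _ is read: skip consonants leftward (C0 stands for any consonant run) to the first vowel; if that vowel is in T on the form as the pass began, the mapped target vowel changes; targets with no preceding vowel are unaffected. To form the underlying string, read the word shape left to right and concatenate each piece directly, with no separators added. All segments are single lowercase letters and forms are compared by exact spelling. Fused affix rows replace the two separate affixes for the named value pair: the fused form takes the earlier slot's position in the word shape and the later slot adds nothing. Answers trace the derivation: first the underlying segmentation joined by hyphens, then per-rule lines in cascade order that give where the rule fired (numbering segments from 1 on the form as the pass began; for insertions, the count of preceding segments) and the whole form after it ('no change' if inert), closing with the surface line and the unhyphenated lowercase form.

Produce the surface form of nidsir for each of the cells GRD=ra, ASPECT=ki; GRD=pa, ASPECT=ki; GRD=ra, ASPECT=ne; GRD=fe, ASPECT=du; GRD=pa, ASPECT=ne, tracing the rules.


cell GRD=ra, ASPECT=ki:
underlying: nidsir-f-op
1. f -> v, k -> g, s -> z, t -> d / _ Z: no change
2. o -> e, u -> i / F C0 _: fires at position(s) 8: nidsirfep
surface: nidsirfep

cell GRD=pa, ASPECT=ki:
underlying: nidsir-k-op
1. f -> v, k -> g, s -> z, t -> d / _ Z: no change
2. o -> e, u -> i / F C0 _: fires at position(s) 8: nidsirkep
surface: nidsirkep

cell GRD=ra, ASPECT=ne:
underlying: nidsir-f-zu
1. f -> v, k -> g, s -> z, t -> d / _ Z: fires at position(s) 7: nidsirvzu
2. o -> e, u -> i / F C0 _: fires at position(s) 9: nidsirvzi
surface: nidsirvzi

cell GRD=fe, ASPECT=du:
underlying: nidsir-doz
1. f -> v, k -> g, s -> z, t -> d / _ Z: no change
2. o -> e, u -> i / F C0 _: fires at position(s) 8: nidsirdez
surface: nidsirdez

cell GRD=pa, ASPECT=ne:
underlying: nidsir-k-zu
1. f -> v, k -> g, s -> z, t -> d / _ Z: fires at position(s) 7: nidsirgzu
2. o -> e, u -> i / F C0 _: fires at position(s) 9: nidsirgzi
surface: nidsirgzi


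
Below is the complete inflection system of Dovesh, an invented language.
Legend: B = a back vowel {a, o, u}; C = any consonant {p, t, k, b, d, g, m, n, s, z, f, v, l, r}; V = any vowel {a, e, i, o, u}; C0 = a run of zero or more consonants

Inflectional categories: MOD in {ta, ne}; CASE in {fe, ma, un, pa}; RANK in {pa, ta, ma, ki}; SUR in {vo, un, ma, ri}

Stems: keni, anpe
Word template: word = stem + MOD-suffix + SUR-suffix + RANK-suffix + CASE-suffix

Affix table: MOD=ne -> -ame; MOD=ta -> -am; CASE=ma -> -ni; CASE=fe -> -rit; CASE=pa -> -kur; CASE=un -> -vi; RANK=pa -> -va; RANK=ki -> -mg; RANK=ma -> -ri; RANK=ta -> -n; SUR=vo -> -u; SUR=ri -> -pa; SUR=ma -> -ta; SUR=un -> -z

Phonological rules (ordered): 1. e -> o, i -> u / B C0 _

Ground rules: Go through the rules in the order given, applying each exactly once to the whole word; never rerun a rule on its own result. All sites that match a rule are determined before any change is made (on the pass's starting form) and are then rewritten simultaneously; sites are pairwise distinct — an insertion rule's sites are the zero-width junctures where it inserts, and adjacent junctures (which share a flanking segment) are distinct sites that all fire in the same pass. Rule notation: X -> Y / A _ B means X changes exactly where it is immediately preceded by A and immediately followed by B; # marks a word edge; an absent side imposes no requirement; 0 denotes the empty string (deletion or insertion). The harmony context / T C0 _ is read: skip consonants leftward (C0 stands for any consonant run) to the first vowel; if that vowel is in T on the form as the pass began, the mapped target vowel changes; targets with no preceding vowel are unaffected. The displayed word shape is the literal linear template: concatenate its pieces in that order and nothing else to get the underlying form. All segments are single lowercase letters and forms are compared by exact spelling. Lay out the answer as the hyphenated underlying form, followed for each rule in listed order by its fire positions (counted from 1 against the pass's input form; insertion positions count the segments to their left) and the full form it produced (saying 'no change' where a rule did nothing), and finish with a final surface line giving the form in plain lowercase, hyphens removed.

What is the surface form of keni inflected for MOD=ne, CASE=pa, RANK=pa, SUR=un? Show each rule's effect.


underlying: keni-ame-z-va-kur
1. e -> o, i -> u / B C0 _: fires at position(s) 7: keniamozvakur
surface: keniamozvakur


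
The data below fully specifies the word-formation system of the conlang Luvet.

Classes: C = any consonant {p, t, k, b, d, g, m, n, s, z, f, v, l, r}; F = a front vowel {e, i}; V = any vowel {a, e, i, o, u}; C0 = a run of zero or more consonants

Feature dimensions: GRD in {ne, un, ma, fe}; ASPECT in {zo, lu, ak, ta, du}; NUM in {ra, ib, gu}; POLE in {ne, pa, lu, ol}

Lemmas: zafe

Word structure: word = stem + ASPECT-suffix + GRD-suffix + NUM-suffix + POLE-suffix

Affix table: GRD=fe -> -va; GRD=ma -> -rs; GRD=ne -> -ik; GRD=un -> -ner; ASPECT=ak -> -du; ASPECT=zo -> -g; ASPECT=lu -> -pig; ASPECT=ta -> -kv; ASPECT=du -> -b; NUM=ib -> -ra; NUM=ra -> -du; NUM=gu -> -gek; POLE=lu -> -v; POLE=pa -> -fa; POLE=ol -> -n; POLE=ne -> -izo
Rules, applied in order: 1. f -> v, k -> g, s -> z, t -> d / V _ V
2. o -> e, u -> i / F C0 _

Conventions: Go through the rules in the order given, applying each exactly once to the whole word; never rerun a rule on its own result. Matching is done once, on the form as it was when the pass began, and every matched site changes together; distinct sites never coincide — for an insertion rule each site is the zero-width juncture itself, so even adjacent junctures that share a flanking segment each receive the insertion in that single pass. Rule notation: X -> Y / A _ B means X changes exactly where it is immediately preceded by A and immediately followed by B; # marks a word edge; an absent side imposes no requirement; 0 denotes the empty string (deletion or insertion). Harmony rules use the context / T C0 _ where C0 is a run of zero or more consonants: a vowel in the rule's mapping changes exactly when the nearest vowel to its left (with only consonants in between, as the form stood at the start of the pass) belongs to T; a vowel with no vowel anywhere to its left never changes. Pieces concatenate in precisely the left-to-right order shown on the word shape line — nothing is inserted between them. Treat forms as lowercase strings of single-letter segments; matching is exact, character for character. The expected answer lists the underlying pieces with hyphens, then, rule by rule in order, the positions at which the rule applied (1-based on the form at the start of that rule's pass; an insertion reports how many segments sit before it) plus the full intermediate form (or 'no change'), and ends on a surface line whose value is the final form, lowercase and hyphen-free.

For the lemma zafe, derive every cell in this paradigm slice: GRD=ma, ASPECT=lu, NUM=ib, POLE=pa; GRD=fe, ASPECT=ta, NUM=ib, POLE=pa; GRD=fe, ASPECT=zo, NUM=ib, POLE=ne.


cell GRD=ma, ASPECT=lu, NUM=ib, POLE=pa:
underlying: zafe-pig-rs-ra-fa
1. f -> v, k -> g, s -> z, t -> d / V _ V: fires at position(s) 3, 12: zavepigrsrava
2. o -> e, u -> i / F C0 _: no change
surface: zavepigrsrava

cell GRD=fe, ASPECT=ta, NUM=ib, POLE=pa:
underlying: zafe-kv-va-ra-fa
1. f -> v, k -> g, s -> z, t -> d / V _ V: fires at position(s) 3, 11: zavekvvarava
2. o -> e, u -> i / F C0 _: no change
surface: zavekvvarava

cell GRD=fe, ASPECT=zo, NUM=ib, POLE=ne:
underlying: zafe-g-va-ra-izo
1. f -> v, k -> g, s -> z, t -> d / V _ V: fires at position(s) 3: zavegvaraizo
2. o -> e, u -> i / F C0 _: fires at position(s) 12: zavegvaraize
surface: zavegvaraize


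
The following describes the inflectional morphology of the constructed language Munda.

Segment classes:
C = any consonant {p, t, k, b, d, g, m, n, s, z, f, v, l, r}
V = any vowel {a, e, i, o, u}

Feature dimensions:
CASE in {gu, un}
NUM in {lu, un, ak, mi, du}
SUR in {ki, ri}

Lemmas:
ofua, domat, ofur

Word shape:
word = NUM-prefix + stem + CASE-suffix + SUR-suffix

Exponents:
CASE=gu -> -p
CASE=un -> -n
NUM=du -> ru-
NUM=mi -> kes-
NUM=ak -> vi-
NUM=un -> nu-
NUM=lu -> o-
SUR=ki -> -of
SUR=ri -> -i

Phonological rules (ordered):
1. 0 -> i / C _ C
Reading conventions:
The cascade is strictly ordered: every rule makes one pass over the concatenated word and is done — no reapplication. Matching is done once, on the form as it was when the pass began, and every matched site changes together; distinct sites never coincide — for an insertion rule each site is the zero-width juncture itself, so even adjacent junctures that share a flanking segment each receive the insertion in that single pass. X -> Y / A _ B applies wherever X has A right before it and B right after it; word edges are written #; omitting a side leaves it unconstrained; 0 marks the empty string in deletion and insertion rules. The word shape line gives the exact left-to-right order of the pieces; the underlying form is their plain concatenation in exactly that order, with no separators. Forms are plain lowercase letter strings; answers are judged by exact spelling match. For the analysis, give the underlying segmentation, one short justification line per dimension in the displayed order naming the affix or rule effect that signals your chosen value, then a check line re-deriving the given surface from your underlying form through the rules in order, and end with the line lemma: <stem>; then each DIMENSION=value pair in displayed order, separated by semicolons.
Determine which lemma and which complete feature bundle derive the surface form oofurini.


underlying: o-ofur-n-i
CASE=un - signalled by the affix -n
NUM=lu - signalled by the affix o-
SUR=ri - signalled by the affix -i
check: oofurni -> oofurini
lemma: ofur; CASE=un; NUM=lu; SUR=ri


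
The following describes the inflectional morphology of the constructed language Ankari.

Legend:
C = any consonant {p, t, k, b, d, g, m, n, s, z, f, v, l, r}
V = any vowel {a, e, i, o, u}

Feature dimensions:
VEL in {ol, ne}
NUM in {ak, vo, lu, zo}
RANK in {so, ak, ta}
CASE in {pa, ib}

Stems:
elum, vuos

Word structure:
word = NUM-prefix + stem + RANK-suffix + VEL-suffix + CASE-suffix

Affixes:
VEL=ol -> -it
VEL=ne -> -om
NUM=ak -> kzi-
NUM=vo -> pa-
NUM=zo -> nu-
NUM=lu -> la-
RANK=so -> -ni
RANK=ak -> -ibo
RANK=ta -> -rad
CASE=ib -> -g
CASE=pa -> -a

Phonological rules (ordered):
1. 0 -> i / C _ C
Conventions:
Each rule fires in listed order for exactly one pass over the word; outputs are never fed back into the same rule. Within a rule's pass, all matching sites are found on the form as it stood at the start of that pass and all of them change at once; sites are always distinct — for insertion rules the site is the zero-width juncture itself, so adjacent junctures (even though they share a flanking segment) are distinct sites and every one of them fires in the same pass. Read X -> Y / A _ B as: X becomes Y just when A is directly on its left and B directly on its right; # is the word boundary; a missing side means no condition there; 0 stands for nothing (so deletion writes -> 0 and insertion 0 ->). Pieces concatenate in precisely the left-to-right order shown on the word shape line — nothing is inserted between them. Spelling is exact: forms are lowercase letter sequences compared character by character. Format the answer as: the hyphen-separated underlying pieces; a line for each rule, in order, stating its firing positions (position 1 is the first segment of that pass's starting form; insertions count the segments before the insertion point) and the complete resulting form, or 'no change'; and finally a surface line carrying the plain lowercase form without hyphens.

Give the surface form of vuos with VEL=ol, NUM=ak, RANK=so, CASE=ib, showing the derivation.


underlying: kzi-vuos-ni-it-g
1. 0 -> i / C _ C: inserts after position(s) 1, 7, 11: kizivuosiniitig
surface: kizivuosiniitig


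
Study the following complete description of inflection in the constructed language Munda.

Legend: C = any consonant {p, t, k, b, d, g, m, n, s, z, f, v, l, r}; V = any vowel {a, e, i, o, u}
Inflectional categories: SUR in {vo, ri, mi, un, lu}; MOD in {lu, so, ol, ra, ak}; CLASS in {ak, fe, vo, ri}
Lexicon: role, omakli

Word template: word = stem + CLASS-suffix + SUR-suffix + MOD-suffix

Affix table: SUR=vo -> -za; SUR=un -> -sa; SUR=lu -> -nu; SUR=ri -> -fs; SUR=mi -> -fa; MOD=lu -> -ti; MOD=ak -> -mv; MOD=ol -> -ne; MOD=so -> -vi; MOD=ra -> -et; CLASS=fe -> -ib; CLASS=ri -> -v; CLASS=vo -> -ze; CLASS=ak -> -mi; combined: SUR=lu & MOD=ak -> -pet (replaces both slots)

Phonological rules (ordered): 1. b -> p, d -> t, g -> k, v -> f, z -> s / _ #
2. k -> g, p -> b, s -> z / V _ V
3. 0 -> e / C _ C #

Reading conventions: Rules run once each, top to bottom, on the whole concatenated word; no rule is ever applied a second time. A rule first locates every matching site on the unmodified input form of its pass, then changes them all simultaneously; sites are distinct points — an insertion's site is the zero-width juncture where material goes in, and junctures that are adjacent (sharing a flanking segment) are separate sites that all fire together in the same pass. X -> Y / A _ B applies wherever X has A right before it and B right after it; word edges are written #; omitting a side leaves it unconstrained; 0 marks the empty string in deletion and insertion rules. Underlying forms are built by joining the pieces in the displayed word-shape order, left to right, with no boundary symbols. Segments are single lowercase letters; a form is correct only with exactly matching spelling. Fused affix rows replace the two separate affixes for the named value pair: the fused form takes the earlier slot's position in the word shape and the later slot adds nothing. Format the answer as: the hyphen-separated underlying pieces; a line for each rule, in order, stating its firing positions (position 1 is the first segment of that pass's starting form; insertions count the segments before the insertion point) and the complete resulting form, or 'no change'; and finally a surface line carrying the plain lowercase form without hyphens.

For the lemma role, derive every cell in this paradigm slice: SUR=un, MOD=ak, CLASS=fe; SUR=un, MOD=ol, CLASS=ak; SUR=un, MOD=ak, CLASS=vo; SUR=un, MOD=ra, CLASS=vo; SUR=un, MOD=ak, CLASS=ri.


cell SUR=un, MOD=ak, CLASS=fe:
underlying: role-ib-sa-mv
1. b -> p, d -> t, g -> k, v -> f, z -> s / _ #: fires at position(s) 10: roleibsamf
2. k -> g, p -> b, s -> z / V _ V: no change
3. 0 -> e / C _ C #: inserts after position(s) 9: roleibsamef
surface: roleibsamef

cell SUR=un, MOD=ol, CLASS=ak:
underlying: role-mi-sa-ne
1. b -> p, d -> t, g -> k, v -> f, z -> s / _ #: no change
2. k -> g, p -> b, s -> z / V _ V: fires at position(s) 7: rolemizane
3. 0 -> e / C _ C #: no change
surface: rolemizane

cell SUR=un, MOD=ak, CLASS=vo:
underlying: role-ze-sa-mv
1. b -> p, d -> t, g -> k, v -> f, z -> s / _ #: fires at position(s) 10: rolezesamf
2. k -> g, p -> b, s -> z / V _ V: fires at position(s) 7: rolezezamf
3. 0 -> e / C _ C #: inserts after position(s) 9: rolezezamef
surface: rolezezamef

cell SUR=un, MOD=ra, CLASS=vo:
underlying: role-ze-sa-et
1. b -> p, d -> t, g -> k, v -> f, z -> s / _ #: no change
2. k -> g, p -> b, s -> z / V _ V: fires at position(s) 7: rolezezaet
3. 0 -> e / C _ C #: no change
surface: rolezezaet

cell SUR=un, MOD=ak, CLASS=ri:
underlying: role-v-sa-mv
1. b -> p, d -> t, g -> k, v -> f, z -> s / _ #: fires at position(s) 9: rolevsamf
2. k -> g, p -> b, s -> z / V _ V: no change
3. 0 -> e / C _ C #: inserts after position(s) 8: rolevsamef
surface: rolevsamef
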